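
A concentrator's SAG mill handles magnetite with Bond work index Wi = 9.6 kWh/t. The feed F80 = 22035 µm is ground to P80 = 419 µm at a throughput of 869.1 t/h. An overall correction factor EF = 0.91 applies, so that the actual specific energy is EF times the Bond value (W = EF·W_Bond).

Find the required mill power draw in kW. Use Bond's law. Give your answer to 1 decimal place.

W = 10·Wi·[P80^(−½) − F80^(−½)]
W = 10·9.6·(1/√419 − 1/√22035) = 10·9.6·(0.042117) = 4.0432 kWh/t
Apply correction: 4.0432 × 0.91 = 3.6793 kWh/t
Mill draw = 3.6793 × 869.1 = 3197.7 kW

P = 3197.7 kW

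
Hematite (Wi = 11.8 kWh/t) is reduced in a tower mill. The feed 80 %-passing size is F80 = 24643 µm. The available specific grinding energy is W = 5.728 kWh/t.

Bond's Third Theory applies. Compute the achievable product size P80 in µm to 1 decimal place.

P80 = 331.6 µm

W = 10 Wi (1/√P80 − 1/√F80)  [Bond]
1/√P80 = 1/√F80 + W/(10·Wi)
  = 5.7280/(10·11.8) + 1/√24643 = 0.048542 + 0.006370 = 0.054913
P80 = (1/0.054913)² = 18.2108² = 331.63 µm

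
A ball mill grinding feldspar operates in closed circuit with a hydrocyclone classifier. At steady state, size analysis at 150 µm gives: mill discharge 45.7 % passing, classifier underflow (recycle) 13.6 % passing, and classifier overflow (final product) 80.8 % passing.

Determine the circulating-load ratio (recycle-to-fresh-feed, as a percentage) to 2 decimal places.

Balance %-passing 150 µm (r = R/F):
d + r·d = r·u + o → r(d−u) = o−d
r = (80.8 − 45.7)/(45.7 − 13.6) = 35.1/32.1 = 1.0935
CL = 100·r = 109.35 %

CL = 109.35 %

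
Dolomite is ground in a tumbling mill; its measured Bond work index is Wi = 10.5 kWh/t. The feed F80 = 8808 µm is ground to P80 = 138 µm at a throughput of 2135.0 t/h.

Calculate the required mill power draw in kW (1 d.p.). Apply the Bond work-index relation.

W = 10 Wi / √P80 − 10 Wi / √F80
W = 10·10.5·(1/√138 − 1/√8808) = 10·10.5·(0.074470) = 7.8194 kWh/t
Mill draw = 7.8194 × 2135.0 = 16694.4 kW

P = 16694.4 kW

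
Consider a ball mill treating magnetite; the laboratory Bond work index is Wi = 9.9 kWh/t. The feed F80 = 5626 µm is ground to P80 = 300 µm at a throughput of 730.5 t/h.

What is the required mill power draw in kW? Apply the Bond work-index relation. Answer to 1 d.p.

P = 3211.2 kW

W = 10 Wi (P80^-0.5 − F80^-0.5)
W = 10·9.9·(1/√300 − 1/√5626) = 10·9.9·(0.044403) = 4.3959 kWh/t
P = W·T = 4.3959·730.5 = 3211.2 kW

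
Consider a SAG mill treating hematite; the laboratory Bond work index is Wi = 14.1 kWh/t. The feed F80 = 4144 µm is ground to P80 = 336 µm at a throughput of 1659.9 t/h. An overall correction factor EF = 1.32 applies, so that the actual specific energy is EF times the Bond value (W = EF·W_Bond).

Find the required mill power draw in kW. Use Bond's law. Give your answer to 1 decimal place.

W_Bond = 10·Wi·(1/√P₈₀ − 1/√F₈₀)
W = 10·14.1·(1/√336 − 1/√4144) = 10·14.1·(0.039020) = 5.5019 kWh/t
With EF = 1.32: W = 5.5019·1.32 = 7.2624 kWh/t
P_mill = W·ṁ = 7.2624·1659.9 = 12054.9 kW

P = 12054.9 kW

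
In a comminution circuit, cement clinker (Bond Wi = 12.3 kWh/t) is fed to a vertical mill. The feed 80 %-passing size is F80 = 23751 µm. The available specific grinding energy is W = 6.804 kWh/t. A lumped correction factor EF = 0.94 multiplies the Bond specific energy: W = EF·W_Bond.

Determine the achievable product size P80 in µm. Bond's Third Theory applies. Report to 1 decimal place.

P80 = 234.3 µm

W = 10 Wi / √P80 − 10 Wi / √F80
W_Bond = W / EF = 6.804 / 0.94 = 7.2383 kWh/t
⇒ 1/√P80 = W_Bond/(10·Wi) + 1/√F80
  = 7.2383/(10·12.3) + 1/√23751 = 0.058848 + 0.006489 = 0.065337
P80 = (1/0.065337)² = 15.3053² = 234.25 µm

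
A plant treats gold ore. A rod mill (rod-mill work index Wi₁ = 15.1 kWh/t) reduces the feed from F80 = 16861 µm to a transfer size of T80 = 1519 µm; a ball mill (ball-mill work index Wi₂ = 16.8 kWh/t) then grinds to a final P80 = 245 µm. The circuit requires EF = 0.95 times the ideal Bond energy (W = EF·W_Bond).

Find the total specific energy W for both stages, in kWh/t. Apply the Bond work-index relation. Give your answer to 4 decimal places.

Bond: W = 10·Wi·(1/√P80 − 1/√F80)
Stage 1 (16861→1519 µm, Wi₁=15.1): W₁ = 10·15.1·(0.025658 − 0.007701) = 2.7115 kWh/t
Stage 2 (1519→245 µm, Wi₂=16.8): W₂ = 10·16.8·(0.063888 − 0.025658) = 6.4226 kWh/t
W = W₁ + W₂ = 2.7115 + 6.4226 = 9.1341 kWh/t
Apply correction: 9.1341 × 0.95 = 8.6774 kWh/t

W = 8.6774 kWh/t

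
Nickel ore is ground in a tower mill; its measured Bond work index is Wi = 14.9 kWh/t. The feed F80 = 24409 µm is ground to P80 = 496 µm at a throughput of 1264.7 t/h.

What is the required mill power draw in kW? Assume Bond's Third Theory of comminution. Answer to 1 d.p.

P = 7255.1 kW

W = 10 Wi / √P80 − 10 Wi / √F80
W = 10·14.9·(1/√496 − 1/√24409) = 10·14.9·(0.038501) = 5.7366 kWh/t
Power = W × throughput = 5.7366 kWh/t × 1264.7 t/h = 7255.1 kW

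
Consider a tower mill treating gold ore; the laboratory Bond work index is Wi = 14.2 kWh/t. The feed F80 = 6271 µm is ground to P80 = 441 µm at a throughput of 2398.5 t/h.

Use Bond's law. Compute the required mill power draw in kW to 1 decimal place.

P = 11917.5 kW

Bond: W = 10·Wi·(1/√P80 − 1/√F80)
W = 10·14.2·(1/√441 − 1/√6271) = 10·14.2·(0.034991) = 4.9687 kWh/t
P = W·T = 4.9687·2398.5 = 11917.5 kW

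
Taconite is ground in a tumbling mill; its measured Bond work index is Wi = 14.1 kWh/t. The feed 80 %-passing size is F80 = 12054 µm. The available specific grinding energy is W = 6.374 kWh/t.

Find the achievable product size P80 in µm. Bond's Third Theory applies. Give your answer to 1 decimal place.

P80 = 339.0 µm

W = 10·Wi·(P80^(-½) − F80^(-½))
1/√P80 = 1/√F80 + W/(10·Wi)
  = 6.3740/(10·14.1) + 1/√12054 = 0.045206 + 0.009108 = 0.054314
P80 = (1/0.054314)² = 18.4115² = 338.98 µm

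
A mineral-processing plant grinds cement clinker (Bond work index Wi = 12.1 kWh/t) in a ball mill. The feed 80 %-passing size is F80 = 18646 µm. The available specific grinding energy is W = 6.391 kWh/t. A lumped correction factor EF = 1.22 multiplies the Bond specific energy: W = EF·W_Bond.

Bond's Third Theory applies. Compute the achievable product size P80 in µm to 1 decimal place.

Bond: W = 10·Wi·(1/√P80 − 1/√F80)
W_Bond = W / EF = 6.391 / 1.22 = 5.2385 kWh/t
⇒ 1/√P80 = W_Bond/(10 Wi) + 1/√F80
  = 5.2385/(10·12.1) + 1/√18646 = 0.043294 + 0.007323 = 0.050617
P80 = (1/0.050617)² = 19.7562² = 390.31 µm

P80 = 390.3 µm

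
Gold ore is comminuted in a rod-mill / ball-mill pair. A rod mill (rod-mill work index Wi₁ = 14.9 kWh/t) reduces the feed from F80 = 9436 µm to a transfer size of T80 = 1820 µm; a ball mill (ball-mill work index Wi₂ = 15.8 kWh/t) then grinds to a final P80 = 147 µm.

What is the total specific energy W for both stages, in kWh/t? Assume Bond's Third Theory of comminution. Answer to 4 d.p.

W = 11.2868 kWh/t

W = 10·Wi·[P80^(−½) − F80^(−½)]
Stage 1 (9436→1820 µm, Wi₁=14.9): W₁ = 10·14.9·(0.023440 − 0.010295) = 1.9587 kWh/t
Stage 2 (1820→147 µm, Wi₂=15.8): W₂ = 10·15.8·(0.082479 − 0.023440) = 9.3280 kWh/t
W = W₁ + W₂ = 1.9587 + 9.3280 = 11.2868 kWh/t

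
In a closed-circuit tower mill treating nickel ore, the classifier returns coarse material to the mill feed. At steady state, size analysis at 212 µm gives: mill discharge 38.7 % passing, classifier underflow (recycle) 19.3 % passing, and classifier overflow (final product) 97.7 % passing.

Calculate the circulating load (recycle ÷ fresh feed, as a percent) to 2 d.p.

CL = 304.12 %

Mass balance on the −212 µm fraction:
(1+r)d = ru + o → r = (o−d)/(d−u)
r = (97.7 − 38.7)/(38.7 − 19.3) = 59.0/19.4 = 3.0412
CL = 100·r = 304.12 %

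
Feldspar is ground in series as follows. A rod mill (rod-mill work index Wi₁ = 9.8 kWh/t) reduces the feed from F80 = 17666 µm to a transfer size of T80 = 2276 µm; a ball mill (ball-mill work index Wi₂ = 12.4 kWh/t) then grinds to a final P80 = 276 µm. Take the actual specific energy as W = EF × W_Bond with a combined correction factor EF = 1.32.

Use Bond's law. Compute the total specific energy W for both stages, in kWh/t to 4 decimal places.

W = 8.1597 kWh/t

Bond:  W = 10 Wi (1/√P − 1/√F)
Stage 1 (17666→2276 µm, Wi₁=9.8): W₁ = 10·9.8·(0.020961 − 0.007524) = 1.3169 kWh/t
Stage 2 (2276→276 µm, Wi₂=12.4): W₂ = 10·12.4·(0.060193 − 0.020961) = 4.8647 kWh/t
W = W₁ + W₂ = 1.3169 + 4.8647 = 6.1816 kWh/t
Apply correction: 6.1816 × 1.32 = 8.1597 kWh/t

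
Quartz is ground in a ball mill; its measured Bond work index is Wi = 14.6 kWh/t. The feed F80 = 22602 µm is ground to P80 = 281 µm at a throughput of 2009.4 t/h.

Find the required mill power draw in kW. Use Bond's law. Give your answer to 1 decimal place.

W = 10 Wi (1/√P80 − 1/√F80)  [Bond]
W = 10·14.6·(1/√281 − 1/√22602) = 10·14.6·(0.053003) = 7.7385 kWh/t
Mill draw = 7.7385 × 2009.4 = 15549.7 kW

P = 15549.7 kW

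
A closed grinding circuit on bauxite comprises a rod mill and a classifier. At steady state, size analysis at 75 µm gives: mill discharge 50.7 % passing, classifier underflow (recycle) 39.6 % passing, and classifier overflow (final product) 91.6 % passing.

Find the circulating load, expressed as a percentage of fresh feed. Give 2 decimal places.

Balance %-passing 75 µm (r = R/F):
(1+r)d = ru + o → r = (o−d)/(d−u)
r = (91.6 − 50.7)/(50.7 − 39.6) = 40.9/11.1 = 3.6847
CL = 100·r = 368.47 %

CL = 368.47 %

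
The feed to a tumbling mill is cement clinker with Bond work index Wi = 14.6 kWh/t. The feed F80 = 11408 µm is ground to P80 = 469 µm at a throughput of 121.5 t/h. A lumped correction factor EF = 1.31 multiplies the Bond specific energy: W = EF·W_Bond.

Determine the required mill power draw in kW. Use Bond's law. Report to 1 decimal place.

P = 855.5 kW

W = 10·Wi·(P80^(-½) − F80^(-½))
W = 10·14.6·(1/√469 − 1/√11408) = 10·14.6·(0.036813) = 5.3747 kWh/t
Corrected W = EF·W_Bond = 1.31·5.3747 = 7.0409 kWh/t
P = W·T = 7.0409·121.5 = 855.5 kW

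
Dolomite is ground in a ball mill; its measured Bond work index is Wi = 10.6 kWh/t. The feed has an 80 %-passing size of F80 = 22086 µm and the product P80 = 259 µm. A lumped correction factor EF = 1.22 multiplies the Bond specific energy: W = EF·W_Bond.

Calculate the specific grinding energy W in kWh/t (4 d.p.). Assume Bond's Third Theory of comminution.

W = 7.1654 kWh/t

W_Bond = 10·Wi·(1/√P₈₀ − 1/√F₈₀)
1/√259 = 0.062137;  1/√22086 = 0.006729
W = 10·10.6·(0.062137 − 0.006729) = 5.8733 kWh/t
With EF = 1.22: W = 5.8733·1.22 = 7.1654 kWh/t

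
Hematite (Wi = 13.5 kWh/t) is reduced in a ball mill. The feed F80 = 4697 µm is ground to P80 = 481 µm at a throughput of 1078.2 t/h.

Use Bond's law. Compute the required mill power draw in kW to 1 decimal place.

Bond:  W = 10 Wi (1/√P − 1/√F)
W = 10·13.5·(1/√481 − 1/√4697) = 10·13.5·(0.031005) = 4.1857 kWh/t
P_mill = W·ṁ = 4.1857·1078.2 = 4513.0 kW

P = 4513.0 kW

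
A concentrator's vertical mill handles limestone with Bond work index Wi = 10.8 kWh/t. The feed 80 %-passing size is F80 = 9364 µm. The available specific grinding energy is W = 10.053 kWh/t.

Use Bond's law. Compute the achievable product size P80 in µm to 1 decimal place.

W_Bond = 10·Wi·(1/√P₈₀ − 1/√F₈₀)
1/√P80 = 1/√F80 + W/(10·Wi)
  = 10.0530/(10·10.8) + 1/√9364 = 0.093083 + 0.010334 = 0.103417
P80 = (1/0.103417)² = 9.6696² = 93.50 µm

P80 = 93.5 µm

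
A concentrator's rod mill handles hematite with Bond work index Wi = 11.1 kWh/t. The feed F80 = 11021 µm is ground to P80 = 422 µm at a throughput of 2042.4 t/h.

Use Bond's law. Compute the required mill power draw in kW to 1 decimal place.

P = 8876.4 kW

W_Bond = 10·Wi·(1/√P₈₀ − 1/√F₈₀)
W = 10·11.1·(1/√422 − 1/√11021) = 10·11.1·(0.039154) = 4.3461 kWh/t
Mill draw = 4.3461 × 2042.4 = 8876.4 kW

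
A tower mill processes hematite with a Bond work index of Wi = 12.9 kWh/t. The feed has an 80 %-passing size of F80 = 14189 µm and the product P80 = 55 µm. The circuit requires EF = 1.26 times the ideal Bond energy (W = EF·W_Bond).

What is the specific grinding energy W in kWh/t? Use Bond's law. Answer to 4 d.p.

W = 10 Wi (1/√P80 − 1/√F80)  [Bond]
1/√55 = 0.134840;  1/√14189 = 0.008395
W = 10·12.9·(0.134840 − 0.008395) = 16.3114 kWh/t
W_actual = 1.26 × 16.3114 = 20.5524 kWh/t

W = 20.5524 kWh/t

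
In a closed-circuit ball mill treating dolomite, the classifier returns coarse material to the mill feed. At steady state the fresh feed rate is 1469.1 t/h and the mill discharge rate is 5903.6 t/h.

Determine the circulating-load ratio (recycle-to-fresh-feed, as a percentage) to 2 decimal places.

Mill node: discharge = fresh + recycle.
R = M − F = 5903.6 − 1469.1 = 4434.5 t/h
CL = 100·R/F = 100·4434.5/1469.1 = 301.85 %

CL = 301.85 %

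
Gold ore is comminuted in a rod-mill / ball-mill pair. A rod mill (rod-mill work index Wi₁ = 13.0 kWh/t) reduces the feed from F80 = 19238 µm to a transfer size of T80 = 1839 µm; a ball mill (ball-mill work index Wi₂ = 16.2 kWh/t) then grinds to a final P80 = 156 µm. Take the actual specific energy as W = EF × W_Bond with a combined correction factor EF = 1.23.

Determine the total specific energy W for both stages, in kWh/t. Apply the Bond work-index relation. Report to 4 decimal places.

W = 13.8829 kWh/t

W = 10·Wi·[P80^(−½) − F80^(−½)]
Stage 1 (19238→1839 µm, Wi₁=13.0): W₁ = 10·13.0·(0.023319 − 0.007210) = 2.0942 kWh/t
Stage 2 (1839→156 µm, Wi₂=16.2): W₂ = 10·16.2·(0.080064 − 0.023319) = 9.1927 kWh/t
W = W₁ + W₂ = 2.0942 + 9.1927 = 11.2869 kWh/t
W_actual = 1.23 × 11.2869 = 13.8829 kWh/t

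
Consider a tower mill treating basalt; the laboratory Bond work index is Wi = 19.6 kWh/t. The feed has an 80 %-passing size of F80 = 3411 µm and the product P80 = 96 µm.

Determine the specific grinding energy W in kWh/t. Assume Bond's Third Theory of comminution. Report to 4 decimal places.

Bond: W = 10·Wi·(1/√P80 − 1/√F80)
1/√96 = 0.102062;  1/√3411 = 0.017122
W = 10·19.6·(0.102062 − 0.017122) = 16.6482 kWh/t

W = 16.6482 kWh/t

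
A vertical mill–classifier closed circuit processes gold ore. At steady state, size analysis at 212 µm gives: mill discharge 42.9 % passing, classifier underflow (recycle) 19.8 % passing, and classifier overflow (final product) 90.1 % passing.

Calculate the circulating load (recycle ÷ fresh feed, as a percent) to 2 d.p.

Mass balance on the −212 µm fraction:
(1+r)d = ru + o → r = (o−d)/(d−u)
r = (90.1 − 42.9)/(42.9 − 19.8) = 47.2/23.1 = 2.0433
CL = 100·r = 204.33 %

CL = 204.33 %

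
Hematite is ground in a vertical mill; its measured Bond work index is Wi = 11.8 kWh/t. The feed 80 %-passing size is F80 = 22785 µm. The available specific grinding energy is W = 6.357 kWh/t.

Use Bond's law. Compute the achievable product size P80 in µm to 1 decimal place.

W = 10·Wi·[P80^(−½) − F80^(−½)]
⇒ 1/√P80 = W/(10·Wi) + 1/√F80
  = 6.3570/(10·11.8) + 1/√22785 = 0.053873 + 0.006625 = 0.060498
P80 = (1/0.060498)² = 16.5295² = 273.23 µm

P80 = 273.2 µm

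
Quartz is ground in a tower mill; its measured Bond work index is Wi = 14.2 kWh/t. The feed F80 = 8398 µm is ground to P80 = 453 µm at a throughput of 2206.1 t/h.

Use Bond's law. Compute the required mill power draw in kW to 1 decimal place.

P = 11300.1 kW

Bond:  W = 10 Wi (1/√P − 1/√F)
W = 10·14.2·(1/√453 − 1/√8398) = 10·14.2·(0.036072) = 5.1222 kWh/t
Power = W × throughput = 5.1222 kWh/t × 2206.1 t/h = 11300.1 kW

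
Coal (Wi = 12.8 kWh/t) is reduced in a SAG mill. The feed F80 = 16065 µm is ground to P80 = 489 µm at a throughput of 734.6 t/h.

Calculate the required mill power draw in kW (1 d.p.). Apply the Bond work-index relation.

Bond:  W = 10 Wi (1/√P − 1/√F)
W = 10·12.8·(1/√489 − 1/√16065) = 10·12.8·(0.037332) = 4.7785 kWh/t
P = W·T = 4.7785·734.6 = 3510.3 kW

P = 3510.3 kW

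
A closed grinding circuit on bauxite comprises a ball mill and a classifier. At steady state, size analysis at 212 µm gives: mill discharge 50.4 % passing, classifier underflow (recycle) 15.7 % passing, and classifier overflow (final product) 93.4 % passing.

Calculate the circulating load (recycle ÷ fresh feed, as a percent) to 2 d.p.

Let r = R/F. Size balance at 212 µm:
r = (o − d)/(d − u)
r = (93.4 − 50.4)/(50.4 − 15.7) = 43.0/34.7 = 1.2392
CL = 100·r = 123.92 %

CL = 123.92 %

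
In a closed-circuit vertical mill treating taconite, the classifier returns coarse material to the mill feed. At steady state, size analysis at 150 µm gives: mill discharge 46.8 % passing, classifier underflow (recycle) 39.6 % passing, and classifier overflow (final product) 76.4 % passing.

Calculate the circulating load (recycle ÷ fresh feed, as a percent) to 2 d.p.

CL = 411.11 %

Let r = R/F. Size balance at 150 µm:
(1+r)d = ru + o → r = (o−d)/(d−u)
r = (76.4 − 46.8)/(46.8 − 39.6) = 29.6/7.2 = 4.1111
CL = 100·r = 411.11 %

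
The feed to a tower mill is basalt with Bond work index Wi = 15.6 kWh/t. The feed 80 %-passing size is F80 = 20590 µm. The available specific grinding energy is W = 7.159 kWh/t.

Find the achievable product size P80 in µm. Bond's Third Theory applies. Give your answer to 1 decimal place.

P80 = 357.9 µm

Bond: W = 10·Wi·(1/√P80 − 1/√F80)
P80^(−½) = W/(10 Wi) + F80^(−½)
  = 7.1590/(10·15.6) + 1/√20590 = 0.045891 + 0.006969 = 0.052860
P80 = (1/0.052860)² = 18.9179² = 357.89 µm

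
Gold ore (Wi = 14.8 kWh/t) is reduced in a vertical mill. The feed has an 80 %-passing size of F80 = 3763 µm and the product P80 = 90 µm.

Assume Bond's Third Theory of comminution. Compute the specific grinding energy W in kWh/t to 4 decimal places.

W = 10 Wi (1/√P80 − 1/√F80)  [Bond]
1/√90 = 0.105409;  1/√3763 = 0.016302
W = 10·14.8·(0.105409 − 0.016302) = 13.1879 kWh/t

W = 13.1879 kWh/t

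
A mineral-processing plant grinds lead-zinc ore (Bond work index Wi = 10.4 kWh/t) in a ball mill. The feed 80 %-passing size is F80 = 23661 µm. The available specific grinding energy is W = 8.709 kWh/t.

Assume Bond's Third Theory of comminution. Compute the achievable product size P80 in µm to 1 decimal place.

P80 = 122.8 µm

Bond: W = 10·Wi·(1/√P80 − 1/√F80)
⇒ 1/√P80 = W/(10·Wi) + 1/√F80
  = 8.7090/(10·10.4) + 1/√23661 = 0.083740 + 0.006501 = 0.090241
P80 = (1/0.090241)² = 11.0814² = 122.80 µm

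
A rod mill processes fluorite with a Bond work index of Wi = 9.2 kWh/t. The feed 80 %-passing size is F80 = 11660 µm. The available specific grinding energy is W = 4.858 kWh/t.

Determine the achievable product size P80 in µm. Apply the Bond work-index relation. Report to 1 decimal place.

P80 = 259.6 µm

W = 10 Wi (1/√P80 − 1/√F80)  [Bond]
⇒ 1/√P80 = W/(10 Wi) + 1/√F80
  = 4.8580/(10·9.2) + 1/√11660 = 0.052804 + 0.009261 = 0.062065
P80 = (1/0.062065)² = 16.1121² = 259.60 µm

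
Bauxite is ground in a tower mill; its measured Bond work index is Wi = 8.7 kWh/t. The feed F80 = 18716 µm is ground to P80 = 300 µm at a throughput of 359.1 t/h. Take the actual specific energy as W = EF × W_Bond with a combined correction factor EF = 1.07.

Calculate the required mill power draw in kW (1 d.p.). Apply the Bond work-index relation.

P = 1685.7 kW

W = 10 Wi / √P80 − 10 Wi / √F80
W = 10·8.7·(1/√300 − 1/√18716) = 10·8.7·(0.050425) = 4.3870 kWh/t
Apply correction: 4.3870 × 1.07 = 4.6941 kWh/t
P_mill = W·ṁ = 4.6941·359.1 = 1685.7 kW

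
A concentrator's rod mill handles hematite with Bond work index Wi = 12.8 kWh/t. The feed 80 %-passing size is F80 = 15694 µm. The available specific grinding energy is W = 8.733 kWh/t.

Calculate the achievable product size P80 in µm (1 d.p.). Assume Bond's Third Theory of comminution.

P80 = 172.2 µm

W = 10·Wi·(P80^(-½) − F80^(-½))
⇒ 1/√P80 = W/(10·Wi) + 1/√F80
  = 8.7330/(10·12.8) + 1/√15694 = 0.068227 + 0.007982 = 0.076209
P80 = (1/0.076209)² = 13.1218² = 172.18 µm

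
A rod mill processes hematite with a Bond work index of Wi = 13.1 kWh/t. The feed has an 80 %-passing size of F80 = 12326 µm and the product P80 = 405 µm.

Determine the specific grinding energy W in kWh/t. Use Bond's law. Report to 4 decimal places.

W = 10·Wi·(P80^(-½) − F80^(-½))
1/√405 = 0.049690;  1/√12326 = 0.009007
W = 10·13.1·(0.049690 − 0.009007) = 5.3295 kWh/t

W = 5.3295 kWh/t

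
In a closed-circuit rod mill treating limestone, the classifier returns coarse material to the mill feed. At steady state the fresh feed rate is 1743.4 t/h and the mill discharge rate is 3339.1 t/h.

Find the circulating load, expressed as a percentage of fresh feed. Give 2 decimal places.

CL = 91.53 %

Steady state: M = F + R.
R = M − F = 3339.1 − 1743.4 = 1595.7 t/h
CL = 100·R/F = 100·1595.7/1743.4 = 91.53 %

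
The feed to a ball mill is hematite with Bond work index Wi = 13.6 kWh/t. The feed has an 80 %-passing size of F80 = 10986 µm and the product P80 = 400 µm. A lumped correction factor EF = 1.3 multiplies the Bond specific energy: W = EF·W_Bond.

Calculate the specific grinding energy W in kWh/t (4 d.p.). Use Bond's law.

Bond:  W = 10 Wi (1/√P − 1/√F)
1/√400 = 0.050000;  1/√10986 = 0.009541
W = 10·13.6·(0.050000 − 0.009541) = 5.5025 kWh/t
W_actual = 1.3 × 5.5025 = 7.1532 kWh/t

W = 7.1532 kWh/t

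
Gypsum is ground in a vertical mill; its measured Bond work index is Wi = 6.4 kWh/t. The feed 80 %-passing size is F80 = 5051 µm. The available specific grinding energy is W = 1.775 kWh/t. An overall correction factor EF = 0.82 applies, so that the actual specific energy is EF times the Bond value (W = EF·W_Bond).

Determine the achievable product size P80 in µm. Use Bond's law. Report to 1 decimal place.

P80 = 436.0 µm

W = 10·Wi·[P80^(−½) − F80^(−½)]
W_Bond = W / EF = 1.775 / 0.82 = 2.1646 kWh/t
1/√P80 = 1/√F80 + W_Bond/(10·Wi)
  = 2.1646/(10·6.4) + 1/√5051 = 0.033822 + 0.014071 = 0.047893
P80 = (1/0.047893)² = 20.8799² = 435.97 µm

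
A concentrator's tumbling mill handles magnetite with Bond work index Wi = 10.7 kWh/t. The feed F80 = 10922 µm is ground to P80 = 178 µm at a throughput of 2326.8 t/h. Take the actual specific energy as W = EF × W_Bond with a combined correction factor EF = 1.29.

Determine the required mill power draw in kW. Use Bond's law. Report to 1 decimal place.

W = 10·Wi·[P80^(−½) − F80^(−½)]
W = 10·10.7·(1/√178 − 1/√10922) = 10·10.7·(0.065385) = 6.9961 kWh/t
Apply correction: 6.9961 × 1.29 = 9.0250 kWh/t
Mill draw = 9.0250 × 2326.8 = 20999.4 kW

P = 20999.4 kW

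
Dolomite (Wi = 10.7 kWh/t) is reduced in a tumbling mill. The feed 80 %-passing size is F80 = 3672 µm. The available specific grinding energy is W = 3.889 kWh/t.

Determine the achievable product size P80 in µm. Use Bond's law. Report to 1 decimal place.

P80 = 358.0 µm

Bond: W = 10·Wi·(1/√P80 − 1/√F80)
P80^(−½) = W/(10 Wi) + F80^(−½)
  = 3.8890/(10·10.7) + 1/√3672 = 0.036346 + 0.016502 = 0.052848
P80 = (1/0.052848)² = 18.9221² = 358.05 µm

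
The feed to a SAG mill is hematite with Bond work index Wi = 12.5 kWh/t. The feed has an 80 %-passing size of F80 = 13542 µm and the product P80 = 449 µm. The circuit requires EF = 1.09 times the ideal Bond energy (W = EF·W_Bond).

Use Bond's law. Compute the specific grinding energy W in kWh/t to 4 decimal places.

W = 5.2592 kWh/t

W = 10·Wi·[P80^(−½) − F80^(−½)]
1/√449 = 0.047193;  1/√13542 = 0.008593
W = 10·12.5·(0.047193 − 0.008593) = 4.8250 kWh/t
With EF = 1.09: W = 4.8250·1.09 = 5.2592 kWh/t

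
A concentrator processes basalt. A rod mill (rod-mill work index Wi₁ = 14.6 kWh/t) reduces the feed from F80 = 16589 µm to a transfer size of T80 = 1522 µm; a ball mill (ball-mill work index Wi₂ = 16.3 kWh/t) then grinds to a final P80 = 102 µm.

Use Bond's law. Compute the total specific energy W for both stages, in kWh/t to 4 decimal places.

W = 14.5701 kWh/t

W = 10 Wi (1/√P80 − 1/√F80)  [Bond]
Stage 1 (16589→1522 µm, Wi₁=14.6): W₁ = 10·14.6·(0.025633 − 0.007764) = 2.6088 kWh/t
Stage 2 (1522→102 µm, Wi₂=16.3): W₂ = 10·16.3·(0.099015 − 0.025633) = 11.9613 kWh/t
W = W₁ + W₂ = 2.6088 + 11.9613 = 14.5701 kWh/t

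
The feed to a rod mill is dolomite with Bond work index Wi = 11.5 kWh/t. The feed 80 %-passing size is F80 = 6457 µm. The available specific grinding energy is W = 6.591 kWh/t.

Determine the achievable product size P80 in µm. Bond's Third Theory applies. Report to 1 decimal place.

P80 = 205.5 µm

W = 10 Wi / √P80 − 10 Wi / √F80
⇒ 1/√P80 = W/(10·Wi) + 1/√F80
  = 6.5910/(10·11.5) + 1/√6457 = 0.057313 + 0.012445 = 0.069758
P80 = (1/0.069758)² = 14.3353² = 205.50 µm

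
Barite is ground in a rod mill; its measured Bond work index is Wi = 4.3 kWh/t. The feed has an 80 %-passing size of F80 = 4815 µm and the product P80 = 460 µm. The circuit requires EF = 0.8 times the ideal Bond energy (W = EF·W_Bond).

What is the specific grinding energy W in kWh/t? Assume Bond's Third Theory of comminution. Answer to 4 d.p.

W = 1.1082 kWh/t

Bond:  W = 10 Wi (1/√P − 1/√F)
1/√460 = 0.046625;  1/√4815 = 0.014411
W = 10·4.3·(0.046625 − 0.014411) = 1.3852 kWh/t
Apply correction: 1.3852 × 0.8 = 1.1082 kWh/t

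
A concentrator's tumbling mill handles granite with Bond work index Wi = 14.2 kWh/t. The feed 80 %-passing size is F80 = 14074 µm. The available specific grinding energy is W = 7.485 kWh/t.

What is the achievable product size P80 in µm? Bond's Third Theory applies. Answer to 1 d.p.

W = 10 Wi / √P80 − 10 Wi / √F80
P80^(−½) = W/(10 Wi) + F80^(−½)
  = 7.4850/(10·14.2) + 1/√14074 = 0.052711 + 0.008429 = 0.061141
P80 = (1/0.061141)² = 16.3558² = 267.51 µm

P80 = 267.5 µm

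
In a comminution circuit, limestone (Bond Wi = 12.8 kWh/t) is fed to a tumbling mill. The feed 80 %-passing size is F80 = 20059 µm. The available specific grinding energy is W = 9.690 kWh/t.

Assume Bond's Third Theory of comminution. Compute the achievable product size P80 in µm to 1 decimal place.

W = 10 Wi (P80^-0.5 − F80^-0.5)
⇒ 1/√P80 = W/(10 Wi) + 1/√F80
  = 9.6900/(10·12.8) + 1/√20059 = 0.075703 + 0.007061 = 0.082764
P80 = (1/0.082764)² = 12.0826² = 145.99 µm

P80 = 146.0 µm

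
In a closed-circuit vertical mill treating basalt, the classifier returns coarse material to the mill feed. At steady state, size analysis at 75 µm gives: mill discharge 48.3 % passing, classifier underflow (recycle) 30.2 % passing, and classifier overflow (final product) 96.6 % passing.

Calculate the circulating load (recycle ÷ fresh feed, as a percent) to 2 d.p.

Two-product formula at 75 µm:
Fd + Rd = Ru + Fo ⇒ R/F = (o−d)/(d−u)
r = (96.6 − 48.3)/(48.3 − 30.2) = 48.3/18.1 = 2.6685
CL = 100·r = 266.85 %

CL = 266.85 %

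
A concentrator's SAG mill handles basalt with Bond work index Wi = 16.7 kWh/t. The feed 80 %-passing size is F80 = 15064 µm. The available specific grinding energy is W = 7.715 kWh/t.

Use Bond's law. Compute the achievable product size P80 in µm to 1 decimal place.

P80 = 338.6 µm

W = 10 Wi / √P80 − 10 Wi / √F80
1/√P80 = 1/√F80 + W/(10·Wi)
  = 7.7150/(10·16.7) + 1/√15064 = 0.046198 + 0.008148 = 0.054345
P80 = (1/0.054345)² = 18.4009² = 338.59 µm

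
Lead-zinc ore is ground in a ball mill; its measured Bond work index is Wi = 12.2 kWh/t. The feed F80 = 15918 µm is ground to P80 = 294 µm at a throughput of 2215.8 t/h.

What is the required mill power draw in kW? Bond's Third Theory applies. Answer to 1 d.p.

P = 13623.2 kW

W = 10 Wi (P80^-0.5 − F80^-0.5)
W = 10·12.2·(1/√294 − 1/√15918) = 10·12.2·(0.050395) = 6.1482 kWh/t
P_mill = W·ṁ = 6.1482·2215.8 = 13623.2 kW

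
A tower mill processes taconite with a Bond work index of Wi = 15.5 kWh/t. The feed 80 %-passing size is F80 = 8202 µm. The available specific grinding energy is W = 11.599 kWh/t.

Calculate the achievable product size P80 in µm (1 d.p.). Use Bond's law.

P80 = 135.6 µm

W_Bond = 10·Wi·(1/√P₈₀ − 1/√F₈₀)
⇒ 1/√P80 = W/(10 Wi) + 1/√F80
  = 11.5990/(10·15.5) + 1/√8202 = 0.074832 + 0.011042 = 0.085874
P80 = (1/0.085874)² = 11.6450² = 135.61 µm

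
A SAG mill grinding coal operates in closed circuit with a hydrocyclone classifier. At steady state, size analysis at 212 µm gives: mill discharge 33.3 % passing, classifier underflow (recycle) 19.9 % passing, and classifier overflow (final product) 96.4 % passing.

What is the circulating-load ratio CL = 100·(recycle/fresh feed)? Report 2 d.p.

Two-product formula at 212 µm:
(1+r)·d = r·u + o ⇒ r = (o−d)/(d−u)
r = (96.4 − 33.3)/(33.3 − 19.9) = 63.1/13.4 = 4.7090
CL = 100·r = 470.90 %

CL = 470.90 %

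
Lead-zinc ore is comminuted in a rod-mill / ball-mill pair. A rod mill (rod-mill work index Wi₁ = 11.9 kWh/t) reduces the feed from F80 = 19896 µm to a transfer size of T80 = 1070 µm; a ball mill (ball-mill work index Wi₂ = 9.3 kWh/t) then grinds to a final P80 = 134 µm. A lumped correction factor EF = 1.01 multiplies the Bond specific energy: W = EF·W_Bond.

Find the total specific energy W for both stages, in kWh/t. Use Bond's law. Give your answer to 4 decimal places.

W = 8.0650 kWh/t

W = 10 Wi (1/√P80 − 1/√F80)  [Bond]
Stage 1 (19896→1070 µm, Wi₁=11.9): W₁ = 10·11.9·(0.030571 − 0.007090) = 2.7943 kWh/t
Stage 2 (1070→134 µm, Wi₂=9.3): W₂ = 10·9.3·(0.086387 − 0.030571) = 5.1909 kWh/t
W = W₁ + W₂ = 2.7943 + 5.1909 = 7.9852 kWh/t
Corrected W = EF·W_Bond = 1.01·7.9852 = 8.0650 kWh/t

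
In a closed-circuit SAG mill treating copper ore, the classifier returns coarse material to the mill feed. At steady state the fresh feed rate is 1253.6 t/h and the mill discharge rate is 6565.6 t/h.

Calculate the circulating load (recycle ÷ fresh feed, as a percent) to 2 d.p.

Steady state: M = F + R.
R = M − F = 6565.6 − 1253.6 = 5312.0 t/h
CL = 100·R/F = 100·5312.0/1253.6 = 423.74 %

CL = 423.74 %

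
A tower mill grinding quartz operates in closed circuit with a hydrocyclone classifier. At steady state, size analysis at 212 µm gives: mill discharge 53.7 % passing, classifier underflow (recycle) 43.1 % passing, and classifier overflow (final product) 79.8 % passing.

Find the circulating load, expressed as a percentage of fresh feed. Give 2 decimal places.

CL = 246.23 %

Mass balance on the −212 µm fraction:
(1+r)d = ru + o → r = (o−d)/(d−u)
r = (79.8 − 53.7)/(53.7 − 43.1) = 26.1/10.6 = 2.4623
CL = 100·r = 246.23 %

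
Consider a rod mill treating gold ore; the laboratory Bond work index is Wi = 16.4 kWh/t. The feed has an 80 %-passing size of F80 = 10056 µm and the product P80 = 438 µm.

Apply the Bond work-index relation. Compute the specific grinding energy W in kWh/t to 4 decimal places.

W = 6.2008 kWh/t

W = 10 Wi / √P80 − 10 Wi / √F80
1/√438 = 0.047782;  1/√10056 = 0.009972
W = 10·16.4·(0.047782 − 0.009972) = 6.2008 kWh/t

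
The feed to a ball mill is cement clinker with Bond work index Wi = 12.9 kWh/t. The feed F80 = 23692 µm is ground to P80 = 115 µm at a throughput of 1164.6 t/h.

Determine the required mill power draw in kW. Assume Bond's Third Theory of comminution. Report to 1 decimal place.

P = 13033.3 kW

Bond: W = 10·Wi·(1/√P80 − 1/√F80)
W = 10·12.9·(1/√115 − 1/√23692) = 10·12.9·(0.086754) = 11.1912 kWh/t
Power = W × throughput = 11.1912 kWh/t × 1164.6 t/h = 13033.3 kW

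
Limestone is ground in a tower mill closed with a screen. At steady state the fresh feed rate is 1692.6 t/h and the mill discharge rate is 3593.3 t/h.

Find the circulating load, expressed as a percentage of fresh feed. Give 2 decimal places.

CL = 112.29 %

Mill node: discharge = fresh + recycle.
R = M − F = 3593.3 − 1692.6 = 1900.7 t/h
CL = 100·R/F = 100·1900.7/1692.6 = 112.29 %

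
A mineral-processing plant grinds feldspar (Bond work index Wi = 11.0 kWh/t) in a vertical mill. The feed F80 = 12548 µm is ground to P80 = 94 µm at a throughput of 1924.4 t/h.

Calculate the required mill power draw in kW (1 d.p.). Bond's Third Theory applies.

W = 10·Wi·(P80^(-½) − F80^(-½))
W = 10·11.0·(1/√94 − 1/√12548) = 10·11.0·(0.094215) = 10.3636 kWh/t
P_mill = W·ṁ = 10.3636·1924.4 = 19943.8 kW

P = 19943.8 kW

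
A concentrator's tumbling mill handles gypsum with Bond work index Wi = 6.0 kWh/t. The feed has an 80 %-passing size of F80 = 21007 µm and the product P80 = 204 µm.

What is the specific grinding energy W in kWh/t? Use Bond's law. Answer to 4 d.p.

W = 3.7869 kWh/t

Bond:  W = 10 Wi (1/√P − 1/√F)
1/√204 = 0.070014;  1/√21007 = 0.006900
W = 10·6.0·(0.070014 − 0.006900) = 3.7869 kWh/t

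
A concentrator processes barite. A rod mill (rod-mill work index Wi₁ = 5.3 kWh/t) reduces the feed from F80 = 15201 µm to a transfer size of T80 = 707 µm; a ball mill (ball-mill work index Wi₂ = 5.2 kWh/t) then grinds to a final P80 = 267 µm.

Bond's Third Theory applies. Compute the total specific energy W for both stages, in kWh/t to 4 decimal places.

W = 2.7901 kWh/t

Bond:  W = 10 Wi (1/√P − 1/√F)
Stage 1 (15201→707 µm, Wi₁=5.3): W₁ = 10·5.3·(0.037609 − 0.008111) = 1.5634 kWh/t
Stage 2 (707→267 µm, Wi₂=5.2): W₂ = 10·5.2·(0.061199 − 0.037609) = 1.2267 kWh/t
W = W₁ + W₂ = 1.5634 + 1.2267 = 2.7901 kWh/t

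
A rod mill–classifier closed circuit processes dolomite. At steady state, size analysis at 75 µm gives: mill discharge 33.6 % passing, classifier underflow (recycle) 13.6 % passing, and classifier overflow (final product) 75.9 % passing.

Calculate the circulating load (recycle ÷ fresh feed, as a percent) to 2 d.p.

CL = 211.50 %

Two-product formula at 75 µm:
(1+r)·d = r·u + o ⇒ r = (o−d)/(d−u)
r = (75.9 − 33.6)/(33.6 − 13.6) = 42.3/20.0 = 2.1150
CL = 100·r = 211.50 %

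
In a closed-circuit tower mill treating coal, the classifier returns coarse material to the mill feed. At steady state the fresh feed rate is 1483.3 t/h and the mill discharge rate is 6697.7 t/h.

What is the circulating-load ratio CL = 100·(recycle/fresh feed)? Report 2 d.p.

CL = 351.54 %

Steady state: M = F + R.
R = M − F = 6697.7 − 1483.3 = 5214.4 t/h
CL = 100·R/F = 100·5214.4/1483.3 = 351.54 %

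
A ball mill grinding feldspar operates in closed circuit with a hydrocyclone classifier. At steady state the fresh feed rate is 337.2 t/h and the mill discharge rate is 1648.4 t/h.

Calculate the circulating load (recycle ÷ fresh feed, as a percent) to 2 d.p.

Discharge = new feed + return, hence
R = M − F = 1648.4 − 337.2 = 1311.2 t/h
CL = 100·R/F = 100·1311.2/337.2 = 388.85 %

CL = 388.85 %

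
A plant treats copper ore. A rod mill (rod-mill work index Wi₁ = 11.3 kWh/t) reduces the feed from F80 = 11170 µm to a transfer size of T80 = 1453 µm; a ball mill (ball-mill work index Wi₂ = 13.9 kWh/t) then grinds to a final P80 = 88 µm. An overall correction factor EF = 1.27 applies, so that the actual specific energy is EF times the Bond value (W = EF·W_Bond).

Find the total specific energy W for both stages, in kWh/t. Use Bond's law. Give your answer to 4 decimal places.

W = 16.5940 kWh/t

W = 10 Wi (1/√P80 − 1/√F80)  [Bond]
Stage 1 (11170→1453 µm, Wi₁=11.3): W₁ = 10·11.3·(0.026234 − 0.009462) = 1.8953 kWh/t
Stage 2 (1453→88 µm, Wi₂=13.9): W₂ = 10·13.9·(0.106600 − 0.026234) = 11.1709 kWh/t
W = W₁ + W₂ = 1.8953 + 11.1709 = 13.0662 kWh/t
Corrected W = EF·W_Bond = 1.27·13.0662 = 16.5940 kWh/t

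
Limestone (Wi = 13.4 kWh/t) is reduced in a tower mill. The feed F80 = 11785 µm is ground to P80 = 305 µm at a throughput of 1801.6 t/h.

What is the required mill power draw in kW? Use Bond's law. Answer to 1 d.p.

W = 10 Wi (P80^-0.5 − F80^-0.5)
W = 10·13.4·(1/√305 − 1/√11785) = 10·13.4·(0.048048) = 6.4385 kWh/t
Mill draw = 6.4385 × 1801.6 = 11599.5 kW

P = 11599.5 kW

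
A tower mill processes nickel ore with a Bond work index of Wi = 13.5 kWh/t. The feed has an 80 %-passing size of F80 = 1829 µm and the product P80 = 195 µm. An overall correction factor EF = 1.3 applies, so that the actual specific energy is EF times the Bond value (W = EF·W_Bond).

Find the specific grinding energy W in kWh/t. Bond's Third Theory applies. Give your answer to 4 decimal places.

W = 10·Wi·[P80^(−½) − F80^(−½)]
1/√195 = 0.071611;  1/√1829 = 0.023383
W = 10·13.5·(0.071611 − 0.023383) = 6.5109 kWh/t
Apply correction: 6.5109 × 1.3 = 8.4642 kWh/t

W = 8.4642 kWh/t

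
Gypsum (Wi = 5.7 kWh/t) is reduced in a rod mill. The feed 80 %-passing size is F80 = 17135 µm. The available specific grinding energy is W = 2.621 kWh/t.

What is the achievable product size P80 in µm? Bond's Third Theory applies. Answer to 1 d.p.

P80 = 347.8 µm

W = 10 Wi / √P80 − 10 Wi / √F80
1/√P80 = 1/√F80 + W/(10·Wi)
  = 2.6210/(10·5.7) + 1/√17135 = 0.045982 + 0.007639 = 0.053622
P80 = (1/0.053622)² = 18.6491² = 347.79 µm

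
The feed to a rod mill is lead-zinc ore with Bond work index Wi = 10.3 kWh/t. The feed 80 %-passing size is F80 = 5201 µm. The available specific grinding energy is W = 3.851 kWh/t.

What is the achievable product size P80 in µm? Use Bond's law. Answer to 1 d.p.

P80 = 380.7 µm

W = 10 Wi (P80^-0.5 − F80^-0.5)
P80^-0.5 = F80^-0.5 + W/(10 Wi)
  = 3.8510/(10·10.3) + 1/√5201 = 0.037388 + 0.013866 = 0.051255
P80 = (1/0.051255)² = 19.5105² = 380.66 µm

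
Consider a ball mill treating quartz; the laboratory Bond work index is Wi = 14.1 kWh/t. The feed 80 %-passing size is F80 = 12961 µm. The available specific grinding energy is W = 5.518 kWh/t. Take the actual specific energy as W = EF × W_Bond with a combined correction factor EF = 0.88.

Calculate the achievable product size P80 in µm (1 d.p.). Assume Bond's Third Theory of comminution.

P80 = 352.6 µm

W = 10·Wi·[P80^(−½) − F80^(−½)]
W_Bond = W / EF = 5.518 / 0.88 = 6.2705 kWh/t
P80^(−½) = W_Bond/(10 Wi) + F80^(−½)
  = 6.2705/(10·14.1) + 1/√12961 = 0.044471 + 0.008784 = 0.053255
P80 = (1/0.053255)² = 18.7776² = 352.60 µm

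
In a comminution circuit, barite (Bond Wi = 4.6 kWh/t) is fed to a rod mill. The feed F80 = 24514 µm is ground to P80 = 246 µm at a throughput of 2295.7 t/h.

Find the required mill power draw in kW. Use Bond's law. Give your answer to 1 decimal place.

W = 10·Wi·[P80^(−½) − F80^(−½)]
W = 10·4.6·(1/√246 − 1/√24514) = 10·4.6·(0.057371) = 2.6391 kWh/t
P = W·T = 2.6391·2295.7 = 6058.5 kW

P = 6058.5 kW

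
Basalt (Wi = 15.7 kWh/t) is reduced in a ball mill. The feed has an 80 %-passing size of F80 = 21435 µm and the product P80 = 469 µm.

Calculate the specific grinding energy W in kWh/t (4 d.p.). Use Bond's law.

W = 6.1772 kWh/t

W = 10·Wi·[P80^(−½) − F80^(−½)]
1/√469 = 0.046176;  1/√21435 = 0.006830
W = 10·15.7·(0.046176 − 0.006830) = 6.1772 kWh/t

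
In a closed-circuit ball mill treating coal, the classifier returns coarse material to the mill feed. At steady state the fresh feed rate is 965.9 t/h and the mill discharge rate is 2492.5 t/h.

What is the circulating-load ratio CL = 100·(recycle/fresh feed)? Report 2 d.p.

Mill node: discharge = fresh + recycle.
R = M − F = 2492.5 − 965.9 = 1526.6 t/h
CL = 100·R/F = 100·1526.6/965.9 = 158.05 %

CL = 158.05 %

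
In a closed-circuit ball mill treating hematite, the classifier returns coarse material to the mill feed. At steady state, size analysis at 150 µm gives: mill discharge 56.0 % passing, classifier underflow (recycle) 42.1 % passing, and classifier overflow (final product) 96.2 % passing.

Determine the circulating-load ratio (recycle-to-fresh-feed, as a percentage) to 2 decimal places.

CL = 289.21 %

Mass balance on the −150 µm fraction:
r = (o − d)/(d − u)
r = (96.2 − 56.0)/(56.0 − 42.1) = 40.2/13.9 = 2.8921
CL = 100·r = 289.21 %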